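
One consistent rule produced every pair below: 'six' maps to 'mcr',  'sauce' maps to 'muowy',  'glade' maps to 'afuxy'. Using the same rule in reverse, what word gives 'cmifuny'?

isolate

Each letter is shifted forward by 20 in the alphabet (a Caesar shift of +20).
Decoding cmifuny: c−20=i, m−20=s, i−20=o, f−20=l, u−20=a, n−20=t, y−20=e.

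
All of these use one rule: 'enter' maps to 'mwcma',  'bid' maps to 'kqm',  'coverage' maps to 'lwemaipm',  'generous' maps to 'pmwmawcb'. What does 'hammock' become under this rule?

Vowels shift forward by 8 and consonants shift forward by 9.
Applying it to hammock: h(cons)+9=q, a(vowel)+8=i, m(cons)+9=v, m(cons)+9=v, o(vowel)+8=w, c(cons)+9=l, k(cons)+9=t.

qivvwlt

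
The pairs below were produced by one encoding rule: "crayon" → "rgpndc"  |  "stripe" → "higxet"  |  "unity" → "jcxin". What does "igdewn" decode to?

Compare letters: c→r is +15, r→g is +15, a→p is +15 — a constant shift. Every letter moves 15 places later in the alphabet, wrapping around z→a.
Undoing it on igdewn: i−15=t, g−15=r, d−15=o, e−15=p, w−15=h, n−15=y.

trophy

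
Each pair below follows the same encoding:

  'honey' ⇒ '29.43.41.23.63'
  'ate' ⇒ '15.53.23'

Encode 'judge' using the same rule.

33.55.21.27.23

h(#8)→29 and o(#15)→43: differences scale by 2, so n = 2·pos + 13. Each letter becomes 2×(its alphabet position, a=1..z=26) + 13.
On judge: j=10→33, u=21→55, d=4→21, g=7→27, e=5→23.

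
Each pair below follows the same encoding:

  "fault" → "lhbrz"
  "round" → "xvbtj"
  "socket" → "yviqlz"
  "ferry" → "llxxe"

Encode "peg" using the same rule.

The shift depends on letter class: consonant f→l is +6, but vowel a→h is +7. Vowels shift forward by 7 and consonants shift forward by 6.
For peg: p(cons)+6=v, e(vowel)+7=l, g(cons)+6=m.

vlm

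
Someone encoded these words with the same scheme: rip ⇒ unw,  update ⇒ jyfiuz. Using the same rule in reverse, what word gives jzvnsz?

The output letters match the input read backwards, each shifted +5: rip reversed is pir. Two steps: reverse the string, then apply a Caesar shift of +5.
Decoding jzvnsz: shift back: j−5=e, z−5=u, v−5=q, n−5=i, s−5=n, z−5=u → euqinu; then reverse → unique.

unique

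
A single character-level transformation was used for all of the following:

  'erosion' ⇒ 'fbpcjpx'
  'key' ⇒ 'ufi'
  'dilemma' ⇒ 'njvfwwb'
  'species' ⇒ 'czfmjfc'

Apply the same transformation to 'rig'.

Two shifts are in play — +1 for a/e/i/o/u, +10 for every other letter.
Applying it to rig: r(cons)+10=b, i(vowel)+1=j, g(cons)+10=q.

bjq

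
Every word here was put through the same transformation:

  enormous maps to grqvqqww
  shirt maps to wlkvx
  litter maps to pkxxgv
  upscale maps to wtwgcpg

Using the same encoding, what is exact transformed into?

The shift depends on letter class: consonant n→r is +4, but vowel e→g is +2. Vowels shift forward by 2 and consonants shift forward by 4.
For exact: e(vowel)+2=g, x(cons)+4=b, a(vowel)+2=c, c(cons)+4=g, t(cons)+4=x.

gbcgx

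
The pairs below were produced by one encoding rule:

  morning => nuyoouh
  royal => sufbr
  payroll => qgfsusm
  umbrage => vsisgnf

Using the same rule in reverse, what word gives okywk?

nerve

Shifts by position in morning: pos 0: m→n (+1), pos 1: o→u (+6), pos 2: r→y (+7), pos 3: n→o (+1), pos 4: i→o (+6), pos 5: n→u (+7) — repeating every 3. A repeating key of period 3 is used — shifts +1, +6, +7 over and over.
Undoing it on okywk: o−1=n, k−6=e, y−7=r, w−1=v, k−6=e.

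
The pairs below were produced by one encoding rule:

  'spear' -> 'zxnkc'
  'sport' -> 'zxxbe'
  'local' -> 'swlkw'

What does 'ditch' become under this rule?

kqcms

Letter i (0-indexed) is shifted by i+7, so successive shifts are 7, 8, 9, ….
Applying it to ditch: d+7=k, i+8=q, t+9=c, c+10=m, h+11=s.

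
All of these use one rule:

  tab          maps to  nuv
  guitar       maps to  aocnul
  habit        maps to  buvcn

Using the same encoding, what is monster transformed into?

gihmnyl

This is a Caesar cipher with shift 20.
For monster: m+20=g, o+20=i, n+20=h, s+20=m, t+20=n, e+20=y, r+20=l.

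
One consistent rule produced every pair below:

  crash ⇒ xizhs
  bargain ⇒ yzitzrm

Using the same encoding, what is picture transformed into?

krxgfiv

Each pair mirrors across the alphabet (c↔x, r↔i, a↔z): positions sum to 25. Each letter is replaced by its mirror in the alphabet: a↔z, b↔y, c↔x, and so on (the Atbash cipher).
On picture: p↔k, i↔r, c↔x, t↔g, u↔f, r↔i, e↔v.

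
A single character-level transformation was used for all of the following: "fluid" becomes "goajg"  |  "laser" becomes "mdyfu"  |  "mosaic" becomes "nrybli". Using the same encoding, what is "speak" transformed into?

Shifts by position in fluid: pos 0: f→g (+1), pos 1: l→o (+3), pos 2: u→a (+6), pos 3: i→j (+1), pos 4: d→g (+3) — repeating every 3. The shifts repeat in a cycle of length 3: positions 0,1,… shift by +1, +3, +6, then the pattern repeats.
For speak: s+1=t, p+3=s, e+6=k, a+1=b, k+3=n.

tskbn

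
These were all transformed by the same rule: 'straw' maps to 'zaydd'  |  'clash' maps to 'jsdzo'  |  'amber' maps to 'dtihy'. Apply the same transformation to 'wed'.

dhk

Two shifts are in play — +3 for a/e/i/o/u, +7 for every other letter.
Applying it to wed: w(cons)+7=d, e(vowel)+3=h, d(cons)+7=k.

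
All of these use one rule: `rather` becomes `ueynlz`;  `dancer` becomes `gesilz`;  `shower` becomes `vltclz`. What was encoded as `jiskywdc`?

generous

In rather: r→u is +3, a→e is +4, t→y is +5, h→n is +6 — the shift increases by 1 each position. The shift increases by 1 at each position, starting from +3: 3, 4, 5, ….
Reversing it on jiskywdc: j−3=g, i−4=e, s−5=n, k−6=e, y−7=r, w−8=o, d−9=u, c−10=s.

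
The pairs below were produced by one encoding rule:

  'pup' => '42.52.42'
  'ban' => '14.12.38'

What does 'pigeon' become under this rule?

42.28.24.20.40.38

p(#16)→42 and u(#21)→52: differences scale by 2, so n = 2·pos + 10. Each letter becomes 2×(its alphabet position, a=1..z=26) + 10.
For pigeon: p=16→42, i=9→28, g=7→24, e=5→20, o=15→40, n=14→38.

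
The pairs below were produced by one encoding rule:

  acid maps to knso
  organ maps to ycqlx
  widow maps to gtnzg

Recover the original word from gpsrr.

Shifts by position in acid: pos 0: a→k (+10), pos 1: c→n (+11), pos 2: i→s (+10), pos 3: d→o (+11) — repeating every 2. The shifts repeat in a cycle of length 2: positions 0,1,… shift by +10, +11, then the pattern repeats.
Decoding gpsrr: g−10=w, p−11=e, s−10=i, r−11=g, r−10=h.

weigh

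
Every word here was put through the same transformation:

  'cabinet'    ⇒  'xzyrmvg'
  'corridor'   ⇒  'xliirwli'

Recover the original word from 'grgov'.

title

Each pair mirrors across the alphabet (c↔x, a↔z, b↔y): positions sum to 25. Letters are reflected about the middle of the alphabet (position → 25−position): Atbash.
Decoding grgov: g↔t, r↔i, g↔t, o↔l, v↔e.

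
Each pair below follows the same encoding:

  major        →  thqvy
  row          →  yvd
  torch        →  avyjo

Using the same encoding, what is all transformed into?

hss

Compare letters: m→t is +7, a→h is +7, j→q is +7 — a constant shift. Every letter moves 7 places later in the alphabet, wrapping around z→a.
Applying it to all: a+7=h, l+7=s, l+7=s.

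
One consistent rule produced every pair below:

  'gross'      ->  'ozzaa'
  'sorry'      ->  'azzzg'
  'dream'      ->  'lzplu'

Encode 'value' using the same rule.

Vowels shift forward by 11 and consonants shift forward by 8.
On value: v(cons)+8=d, a(vowel)+11=l, l(cons)+8=t, u(vowel)+11=f, e(vowel)+11=p.

dltfp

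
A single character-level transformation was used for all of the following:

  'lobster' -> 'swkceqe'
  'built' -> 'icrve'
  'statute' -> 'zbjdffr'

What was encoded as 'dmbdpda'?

In lobster: l→s is +7, o→w is +8, b→k is +9, s→c is +10 — the shift increases by 1 each position. The shift increases by 1 at each position, starting from +7: 7, 8, 9, ….
Undoing it on dmbdpda: d−7=w, m−8=e, b−9=s, d−10=t, p−11=e, d−12=r, a−13=n.

western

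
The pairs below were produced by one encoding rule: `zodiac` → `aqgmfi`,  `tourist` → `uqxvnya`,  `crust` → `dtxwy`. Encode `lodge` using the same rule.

mqgkj

In zodiac: z→a is +1, o→q is +2, d→g is +3, i→m is +4 — the shift increases by 1 each position. Each letter shifts forward by (position + 1), i.e. 1, 2, 3, … — the shift grows by one for each successive letter.
On lodge: l+1=m, o+2=q, d+3=g, g+4=k, e+5=j.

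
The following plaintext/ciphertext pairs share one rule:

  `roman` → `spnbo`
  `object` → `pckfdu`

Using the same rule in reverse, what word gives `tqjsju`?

Compare letters: r→s is +1, o→p is +1, m→n is +1 — a constant shift. Each letter is shifted forward by 1 in the alphabet (a Caesar shift of +1).
Decoding tqjsju: t−1=s, q−1=p, j−1=i, s−1=r, j−1=i, u−1=t.

spirit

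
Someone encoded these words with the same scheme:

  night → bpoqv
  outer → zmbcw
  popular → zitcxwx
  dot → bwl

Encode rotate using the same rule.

mbibwz

Two steps: reverse the string, then apply a Caesar shift of +8.
On rotate: reverse → etator; then shift: e+8=m, t+8=b, a+8=i, t+8=b, o+8=w, r+8=z.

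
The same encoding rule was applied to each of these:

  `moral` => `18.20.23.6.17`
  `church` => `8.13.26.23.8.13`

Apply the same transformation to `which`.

28.13.14.8.13

m is letter #13 and maps to 18: an offset of 5. The number is (letter's place in the alphabet, a=1) + 5.
For which: w=23→28, h=8→13, i=9→14, c=3→8, h=8→13.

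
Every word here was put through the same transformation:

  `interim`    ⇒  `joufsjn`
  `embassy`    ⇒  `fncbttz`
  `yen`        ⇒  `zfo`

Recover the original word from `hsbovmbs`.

Compare letters: i→j is +1, n→o is +1, t→u is +1 — a constant shift. Every letter moves 1 place later in the alphabet, wrapping around z→a.
Undoing it on hsbovmbs: h−1=g, s−1=r, b−1=a, o−1=n, v−1=u, m−1=l, b−1=a, s−1=r.

granular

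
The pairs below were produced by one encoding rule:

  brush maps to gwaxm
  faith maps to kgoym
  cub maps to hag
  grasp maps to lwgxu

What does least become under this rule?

qkgxy

The shift depends on letter class: consonant b→g is +5, but vowel u→a is +6. Vowels shift forward by 6 and consonants shift forward by 5.
Applying it to least: l(cons)+5=q, e(vowel)+6=k, a(vowel)+6=g, s(cons)+5=x, t(cons)+5=y.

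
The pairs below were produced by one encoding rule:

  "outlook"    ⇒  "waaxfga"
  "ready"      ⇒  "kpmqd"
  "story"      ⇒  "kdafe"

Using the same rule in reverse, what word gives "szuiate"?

showing

The word is reversed, then every letter is shifted forward by 12.
Undoing it on szuiate: shift back: s−12=g, z−12=n, u−12=i, i−12=w, a−12=o, t−12=h, e−12=s → gniwohs; then reverse → showing.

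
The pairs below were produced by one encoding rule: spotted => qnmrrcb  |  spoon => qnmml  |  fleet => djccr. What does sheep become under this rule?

Compare letters: s→q is +24, p→n is +24, o→m is +24 — a constant shift. Every letter moves 24 places later in the alphabet, wrapping around z→a.
On sheep: s+24=q, h+24=f, e+24=c, e+24=c, p+24=n.

qfccn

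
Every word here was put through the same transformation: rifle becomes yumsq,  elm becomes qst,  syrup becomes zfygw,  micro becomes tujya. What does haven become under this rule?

omcqu

The shift depends on letter class: consonant r→y is +7, but vowel i→u is +12. Two shifts are in play — +12 for a/e/i/o/u, +7 for every other letter.
For haven: h(cons)+7=o, a(vowel)+12=m, v(cons)+7=c, e(vowel)+12=q, n(cons)+7=u.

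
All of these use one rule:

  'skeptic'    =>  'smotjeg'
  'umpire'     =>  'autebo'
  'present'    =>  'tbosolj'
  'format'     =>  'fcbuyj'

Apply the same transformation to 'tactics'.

jygjegs

s(18)→s(18) and k(10)→m(12) fit y≡17x+24 (mod 26); the inverse of 17 mod 26 is 23. Treating letters as 0–25, the rule is x ↦ 17x + 24 (mod 26).
Applying it to tactics: t(19)→17·19+24≡9=j; a(0)→17·0+24≡24=y; c(2)→17·2+24≡6=g; t(19)→17·19+24≡9=j; i(8)→17·8+24≡4=e; c(2)→17·2+24≡6=g; s(18)→17·18+24≡18=s (all mod 26).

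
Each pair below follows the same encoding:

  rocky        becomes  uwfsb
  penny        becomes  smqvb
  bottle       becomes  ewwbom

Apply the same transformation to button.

ecwbrv

Shifts by position in rocky: pos 0: r→u (+3), pos 1: o→w (+8), pos 2: c→f (+3), pos 3: k→s (+8) — repeating every 2. The shifts repeat in a cycle of length 2: positions 0,1,… shift by +3, +8, then the pattern repeats.
For button: b+3=e, u+8=c, t+3=w, t+8=b, o+3=r, n+8=v.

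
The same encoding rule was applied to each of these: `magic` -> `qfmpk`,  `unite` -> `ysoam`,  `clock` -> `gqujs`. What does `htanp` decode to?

The shift increases by 1 at each position, starting from +4: 4, 5, 6, ….
Reversing it on htanp: h−4=d, t−5=o, a−6=u, n−7=g, p−8=h.

dough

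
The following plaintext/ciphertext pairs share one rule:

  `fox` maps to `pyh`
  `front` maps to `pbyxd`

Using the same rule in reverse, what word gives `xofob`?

never

Compare letters: f→p is +10, o→y is +10, x→h is +10 — a constant shift. It's a constant shift of +10 (ROT10).
Decoding xofob: x−10=n, o−10=e, f−10=v, o−10=e, b−10=r.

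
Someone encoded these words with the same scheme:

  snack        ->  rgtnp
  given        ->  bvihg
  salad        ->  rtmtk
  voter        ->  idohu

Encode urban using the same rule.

s(18)→r(17) and n(13)→g(6) fit y≡23x+19 (mod 26); the inverse of 23 mod 26 is 17. Each letter's alphabet position (a=0..z=25) is mapped through 23·x+19 mod 26 — an affine cipher.
Applying it to urban: u(20)→23·20+19≡11=l; r(17)→23·17+19≡20=u; b(1)→23·1+19≡16=q; a(0)→23·0+19≡19=t; n(13)→23·13+19≡6=g (all mod 26).

luqtg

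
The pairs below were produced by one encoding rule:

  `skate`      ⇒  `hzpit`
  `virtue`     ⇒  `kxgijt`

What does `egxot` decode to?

Compare letters: s→h is +15, k→z is +15, a→p is +15 — a constant shift. Every letter moves 15 places later in the alphabet, wrapping around z→a.
Undoing it on egxot: e−15=p, g−15=r, x−15=i, o−15=z, t−15=e.

prize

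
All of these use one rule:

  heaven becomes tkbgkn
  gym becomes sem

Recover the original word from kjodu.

oxide

The output letters match the input read backwards, each shifted +6: heaven reversed is nevaeh. The word is reversed, then every letter is shifted forward by 6.
Reversing it on kjodu: shift back: k−6=e, j−6=d, o−6=i, d−6=x, u−6=o → edixo; then reverse → oxide.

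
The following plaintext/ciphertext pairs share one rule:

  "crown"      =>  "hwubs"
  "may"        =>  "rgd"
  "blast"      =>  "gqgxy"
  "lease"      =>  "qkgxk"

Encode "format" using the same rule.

kuwrgy

Two shifts are in play — +6 for a/e/i/o/u, +5 for every other letter.
Applying it to format: f(cons)+5=k, o(vowel)+6=u, r(cons)+5=w, m(cons)+5=r, a(vowel)+6=g, t(cons)+5=y.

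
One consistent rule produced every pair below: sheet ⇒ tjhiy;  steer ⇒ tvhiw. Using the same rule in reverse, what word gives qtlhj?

pride

In sheet: s→t is +1, h→j is +2, e→h is +3, e→i is +4 — the shift increases by 1 each position. The shift increases by 1 at each position, starting from +1: 1, 2, 3, ….
Decoding qtlhj: q−1=p, t−2=r, l−3=i, h−4=d, j−5=e.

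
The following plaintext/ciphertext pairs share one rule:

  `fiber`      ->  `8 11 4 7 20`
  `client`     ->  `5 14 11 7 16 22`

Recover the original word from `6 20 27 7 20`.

dryer

f is letter #6 and maps to 8: an offset of 2. Each letter is replaced by its alphabet position (a=1..z=26) + 2.
Decoding 6 20 27 7 20: 6→(6−2)÷1=4=d, 20→(20−2)÷1=18=r, 27→(27−2)÷1=25=y, 7→(7−2)÷1=5=e, 20→(20−2)÷1=18=r.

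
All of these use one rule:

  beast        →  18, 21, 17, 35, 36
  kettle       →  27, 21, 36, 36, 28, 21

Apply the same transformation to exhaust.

21, 40, 24, 17, 37, 35, 36

b is letter #2 and maps to 18: an offset of 16. Letters become their 1-based position plus 16 (so a→17, b→18, …).
Applying it to exhaust: e=5→21, x=24→40, h=8→24, a=1→17, u=21→37, s=19→35, t=20→36.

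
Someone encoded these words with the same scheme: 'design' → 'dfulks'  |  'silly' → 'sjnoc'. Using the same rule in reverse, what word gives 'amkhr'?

alien

In design: d→d is +0, e→f is +1, s→u is +2, i→l is +3 — the shift increases by 1 each position. The shift increases by 1 at each position, starting from +0: 0, 1, 2, ….
Reversing it on amkhr: a−0=a, m−1=l, k−2=i, h−3=e, r−4=n.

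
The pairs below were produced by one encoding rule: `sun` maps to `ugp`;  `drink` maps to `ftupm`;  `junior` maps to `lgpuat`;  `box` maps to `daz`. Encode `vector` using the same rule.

The shift depends on letter class: consonant s→u is +2, but vowel u→g is +12. The rule splits by letter class: vowels +12, consonants +2.
For vector: v(cons)+2=x, e(vowel)+12=q, c(cons)+2=e, t(cons)+2=v, o(vowel)+12=a, r(cons)+2=t.

xqevat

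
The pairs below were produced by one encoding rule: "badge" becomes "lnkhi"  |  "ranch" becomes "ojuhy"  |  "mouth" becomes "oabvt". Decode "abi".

The output letters match the input read backwards, each shifted +7: badge reversed is egdab. The word is reversed, then every letter is shifted forward by 7.
Reversing it on abi: shift back: a−7=t, b−7=u, i−7=b → tub; then reverse → but.

but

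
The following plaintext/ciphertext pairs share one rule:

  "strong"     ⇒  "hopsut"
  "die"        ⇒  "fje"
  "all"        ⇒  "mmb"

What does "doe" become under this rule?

fpe

The output letters match the input read backwards, each shifted +1: strong reversed is gnorts. Two steps: reverse the string, then apply a Caesar shift of +1.
For doe: reverse → eod; then shift: e+1=f, o+1=p, d+1=e.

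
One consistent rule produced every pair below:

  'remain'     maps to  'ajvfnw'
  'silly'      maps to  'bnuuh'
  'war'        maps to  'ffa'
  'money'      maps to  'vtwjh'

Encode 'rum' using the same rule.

Vowels shift forward by 5 and consonants shift forward by 9.
For rum: r(cons)+9=a, u(vowel)+5=z, m(cons)+9=v.

azv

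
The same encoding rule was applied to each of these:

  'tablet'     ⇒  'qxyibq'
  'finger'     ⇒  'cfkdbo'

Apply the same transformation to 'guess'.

drbpp

Compare letters: t→q is +23, a→x is +23, b→y is +23 — a constant shift. Every letter moves 23 places later in the alphabet, wrapping around z→a.
Applying it to guess: g+23=d, u+23=r, e+23=b, s+23=p, s+23=p.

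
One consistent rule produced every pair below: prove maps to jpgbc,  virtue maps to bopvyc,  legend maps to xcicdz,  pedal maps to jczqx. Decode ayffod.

p(15)→j(9) and r(17)→p(15) fit y≡3x+16 (mod 26); the inverse of 3 mod 26 is 9. Treating letters as 0–25, the rule is x ↦ 3x + 16 (mod 26).
Reversing it on ayffod: a(0)→9·(0−16)≡12=m; y(24)→9·(24−16)≡20=u; f(5)→9·(5−16)≡5=f; f(5)→9·(5−16)≡5=f; o(14)→9·(14−16)≡8=i; d(3)→9·(3−16)≡13=n (all mod 26).

muffin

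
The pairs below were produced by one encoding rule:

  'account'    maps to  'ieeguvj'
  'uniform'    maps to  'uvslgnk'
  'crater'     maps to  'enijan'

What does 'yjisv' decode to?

a(0)→i(8) and c(2)→e(4) fit y≡11x+8 (mod 26); the inverse of 11 mod 26 is 19. This is an affine cipher: with a=0,…,z=25, each position x becomes (11x+8) mod 26.
Decoding yjisv: y(24)→19·(24−8)≡18=s; j(9)→19·(9−8)≡19=t; i(8)→19·(8−8)≡0=a; s(18)→19·(18−8)≡8=i; v(21)→19·(21−8)≡13=n (all mod 26).

stain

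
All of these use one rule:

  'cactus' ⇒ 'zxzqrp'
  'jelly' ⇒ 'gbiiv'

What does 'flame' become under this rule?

It's a constant shift of +23 (ROT23).
Applying it to flame: f+23=c, l+23=i, a+23=x, m+23=j, e+23=b.

cixjb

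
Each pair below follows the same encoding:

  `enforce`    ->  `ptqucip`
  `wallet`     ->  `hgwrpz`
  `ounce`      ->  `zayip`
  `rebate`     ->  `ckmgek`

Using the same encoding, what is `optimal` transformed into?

zveoxgw

It's a Vigenère-style cipher with numeric key [11,6]: position i shifts by key[i mod 2].
Applying it to optimal: o+11=z, p+6=v, t+11=e, i+6=o, m+11=x, a+6=g, l+11=w.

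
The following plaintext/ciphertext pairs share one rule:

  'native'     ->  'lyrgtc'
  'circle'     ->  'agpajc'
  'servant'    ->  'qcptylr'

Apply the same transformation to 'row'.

pmu

Compare letters: n→l is +24, a→y is +24, t→r is +24 — a constant shift. It's a constant shift of +24 (ROT24).
Applying it to row: r+24=p, o+24=m, w+24=u.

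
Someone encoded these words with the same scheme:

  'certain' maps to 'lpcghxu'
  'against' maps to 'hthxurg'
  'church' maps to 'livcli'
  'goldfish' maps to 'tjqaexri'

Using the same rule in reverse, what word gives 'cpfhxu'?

remain

c(2)→l(11) and e(4)→p(15) fit y≡15x+7 (mod 26); the inverse of 15 mod 26 is 7. Each letter's alphabet position (a=0..z=25) is mapped through 15·x+7 mod 26 — an affine cipher.
Undoing it on cpfhxu: c(2)→7·(2−7)≡17=r; p(15)→7·(15−7)≡4=e; f(5)→7·(5−7)≡12=m; h(7)→7·(7−7)≡0=a; x(23)→7·(23−7)≡8=i; u(20)→7·(20−7)≡13=n (all mod 26).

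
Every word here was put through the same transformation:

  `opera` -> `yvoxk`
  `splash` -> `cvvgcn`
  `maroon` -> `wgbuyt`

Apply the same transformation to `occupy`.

yimaze

Shifts by position in opera: pos 0: o→y (+10), pos 1: p→v (+6), pos 2: e→o (+10), pos 3: r→x (+6) — repeating every 2. The shifts repeat in a cycle of length 2: positions 0,1,… shift by +10, +6, then the pattern repeats.
Applying it to occupy: o+10=y, c+6=i, c+10=m, u+6=a, p+10=z, y+6=e.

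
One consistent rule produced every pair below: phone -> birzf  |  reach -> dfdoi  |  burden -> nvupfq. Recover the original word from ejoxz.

silly

It's a Vigenère-style cipher with numeric key [12,1,3]: position i shifts by key[i mod 3].
Undoing it on ejoxz: e−12=s, j−1=i, o−3=l, x−12=l, z−1=y.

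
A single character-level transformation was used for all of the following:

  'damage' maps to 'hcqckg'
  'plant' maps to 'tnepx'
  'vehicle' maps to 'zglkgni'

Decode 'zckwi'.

vague

Shifts by position in damage: pos 0: d→h (+4), pos 1: a→c (+2), pos 2: m→q (+4), pos 3: a→c (+2) — repeating every 2. The shifts repeat in a cycle of length 2: positions 0,1,… shift by +4, +2, then the pattern repeats.
Decoding zckwi: z−4=v, c−2=a, k−4=g, w−2=u, i−4=e.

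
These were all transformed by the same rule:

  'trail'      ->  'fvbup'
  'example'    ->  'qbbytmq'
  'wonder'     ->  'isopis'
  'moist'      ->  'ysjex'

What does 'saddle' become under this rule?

eeeppf

Shifts by position in trail: pos 0: t→f (+12), pos 1: r→v (+4), pos 2: a→b (+1), pos 3: i→u (+12), pos 4: l→p (+4) — repeating every 3. A repeating key of period 3 is used — shifts +12, +4, +1 over and over.
Applying it to saddle: s+12=e, a+4=e, d+1=e, d+12=p, l+4=p, e+1=f.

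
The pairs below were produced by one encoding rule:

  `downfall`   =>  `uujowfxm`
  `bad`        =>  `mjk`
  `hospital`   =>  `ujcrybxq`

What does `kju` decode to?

lab

The output letters match the input read backwards, each shifted +9: downfall reversed is llafnwod. Two steps: reverse the string, then apply a Caesar shift of +9.
Undoing it on kju: shift back: k−9=b, j−9=a, u−9=l → bal; then reverse → lab.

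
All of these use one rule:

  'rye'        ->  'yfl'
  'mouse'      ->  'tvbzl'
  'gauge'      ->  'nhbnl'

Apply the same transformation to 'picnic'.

Every letter moves 7 places later in the alphabet, wrapping around z→a.
On picnic: p+7=w, i+7=p, c+7=j, n+7=u, i+7=p, c+7=j.

wpjupj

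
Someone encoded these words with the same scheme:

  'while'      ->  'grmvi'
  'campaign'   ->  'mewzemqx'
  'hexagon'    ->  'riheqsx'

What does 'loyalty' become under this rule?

The shift depends on letter class: consonant w→g is +10, but vowel i→m is +4. Two shifts are in play — +4 for a/e/i/o/u, +10 for every other letter.
On loyalty: l(cons)+10=v, o(vowel)+4=s, y(cons)+10=i, a(vowel)+4=e, l(cons)+10=v, t(cons)+10=d, y(cons)+10=i.

vsievdi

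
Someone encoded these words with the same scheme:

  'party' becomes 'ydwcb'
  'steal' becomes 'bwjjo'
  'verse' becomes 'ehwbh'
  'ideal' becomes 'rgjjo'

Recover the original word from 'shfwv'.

It's a Vigenère-style cipher with numeric key [9,3,5]: position i shifts by key[i mod 3].
Undoing it on shfwv: s−9=j, h−3=e, f−5=a, w−9=n, v−3=s.

jeans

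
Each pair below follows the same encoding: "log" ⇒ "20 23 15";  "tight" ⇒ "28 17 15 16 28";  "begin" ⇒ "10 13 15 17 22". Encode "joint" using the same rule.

l is letter #12 and maps to 20: an offset of 8. Each letter is replaced by its alphabet position (a=1..z=26) + 8.
For joint: j=10→18, o=15→23, i=9→17, n=14→22, t=20→28.

18 23 17 22 28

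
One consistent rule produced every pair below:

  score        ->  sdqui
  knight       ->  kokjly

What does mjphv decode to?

Each letter shifts forward by its position index (0, 1, 2, …) — the shift grows by one for each successive letter.
Decoding mjphv: m−0=m, j−1=i, p−2=n, h−3=e, v−4=r.

miner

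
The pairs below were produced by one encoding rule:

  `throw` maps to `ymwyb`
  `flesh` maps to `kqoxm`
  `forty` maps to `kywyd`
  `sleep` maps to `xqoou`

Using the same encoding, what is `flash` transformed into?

Vowels shift forward by 10 and consonants shift forward by 5.
For flash: f(cons)+5=k, l(cons)+5=q, a(vowel)+10=k, s(cons)+5=x, h(cons)+5=m.

kqkxm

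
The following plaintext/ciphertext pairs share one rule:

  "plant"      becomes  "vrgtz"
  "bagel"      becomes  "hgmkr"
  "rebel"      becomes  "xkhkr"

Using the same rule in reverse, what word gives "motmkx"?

ginger

Compare letters: p→v is +6, l→r is +6, a→g is +6 — a constant shift. It's a constant shift of +6 (ROT6).
Decoding motmkx: m−6=g, o−6=i, t−6=n, m−6=g, k−6=e, x−6=r.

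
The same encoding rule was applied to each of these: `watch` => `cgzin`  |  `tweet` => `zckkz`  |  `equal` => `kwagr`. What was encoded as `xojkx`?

rider

Every letter moves 6 places later in the alphabet, wrapping around z→a.
Undoing it on xojkx: x−6=r, o−6=i, j−6=d, k−6=e, x−6=r.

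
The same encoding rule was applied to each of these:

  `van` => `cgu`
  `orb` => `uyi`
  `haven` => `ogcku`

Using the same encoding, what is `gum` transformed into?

The rule splits by letter class: vowels +6, consonants +7.
Applying it to gum: g(cons)+7=n, u(vowel)+6=a, m(cons)+7=t.

nat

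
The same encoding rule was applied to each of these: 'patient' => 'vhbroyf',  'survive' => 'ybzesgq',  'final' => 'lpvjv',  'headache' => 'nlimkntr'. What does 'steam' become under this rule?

yamjw

In patient: p→v is +6, a→h is +7, t→b is +8, i→r is +9 — the shift increases by 1 each position. Each letter shifts forward by (position + 6), i.e. 6, 7, 8, … — the shift grows by one for each successive letter.
For steam: s+6=y, t+7=a, e+8=m, a+9=j, m+10=w.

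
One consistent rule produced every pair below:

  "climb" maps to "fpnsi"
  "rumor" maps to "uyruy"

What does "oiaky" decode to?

In climb: c→f is +3, l→p is +4, i→n is +5, m→s is +6 — the shift increases by 1 each position. Each letter shifts forward by (position + 3), i.e. 3, 4, 5, … — the shift grows by one for each successive letter.
Decoding oiaky: o−3=l, i−4=e, a−5=v, k−6=e, y−7=r.

lever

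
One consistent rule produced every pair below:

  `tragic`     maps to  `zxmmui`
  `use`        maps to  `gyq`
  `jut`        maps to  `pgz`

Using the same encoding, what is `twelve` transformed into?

zcqrbq

The shift depends on letter class: consonant t→z is +6, but vowel a→m is +12. Two shifts are in play — +12 for a/e/i/o/u, +6 for every other letter.
On twelve: t(cons)+6=z, w(cons)+6=c, e(vowel)+12=q, l(cons)+6=r, v(cons)+6=b, e(vowel)+12=q.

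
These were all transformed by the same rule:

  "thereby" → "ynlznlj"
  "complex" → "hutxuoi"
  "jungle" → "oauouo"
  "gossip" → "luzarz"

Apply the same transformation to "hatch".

In thereby: t→y is +5, h→n is +6, e→l is +7, r→z is +8 — the shift increases by 1 each position. The shift increases by 1 at each position, starting from +5: 5, 6, 7, ….
On hatch: h+5=m, a+6=g, t+7=a, c+8=k, h+9=q.

mgakq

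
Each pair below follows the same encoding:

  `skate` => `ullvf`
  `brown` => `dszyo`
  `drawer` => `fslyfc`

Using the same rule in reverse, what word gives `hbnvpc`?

factor

A repeating key of period 3 is used — shifts +2, +1, +11 over and over.
Undoing it on hbnvpc: h−2=f, b−1=a, n−11=c, v−2=t, p−1=o, c−11=r.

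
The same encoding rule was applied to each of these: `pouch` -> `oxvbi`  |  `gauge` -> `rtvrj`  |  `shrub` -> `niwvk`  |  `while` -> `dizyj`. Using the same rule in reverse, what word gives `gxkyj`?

noble

p(15)→o(14) and o(14)→x(23) fit y≡17x+19 (mod 26); the inverse of 17 mod 26 is 23. Treating letters as 0–25, the rule is x ↦ 17x + 19 (mod 26).
Decoding gxkyj: g(6)→23·(6−19)≡13=n; x(23)→23·(23−19)≡14=o; k(10)→23·(10−19)≡1=b; y(24)→23·(24−19)≡11=l; j(9)→23·(9−19)≡4=e (all mod 26).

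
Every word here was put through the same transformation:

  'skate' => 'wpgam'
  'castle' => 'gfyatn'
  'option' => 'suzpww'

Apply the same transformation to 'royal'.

Letter i (0-indexed) is shifted by i+4, so successive shifts are 4, 5, 6, ….
For royal: r+4=v, o+5=t, y+6=e, a+7=h, l+8=t.

vteht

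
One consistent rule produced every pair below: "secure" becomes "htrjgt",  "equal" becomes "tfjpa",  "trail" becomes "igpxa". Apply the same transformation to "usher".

jhwtg

Each letter is shifted forward by 15 in the alphabet (a Caesar shift of +15).
Applying it to usher: u+15=j, s+15=h, h+15=w, e+15=t, r+15=g.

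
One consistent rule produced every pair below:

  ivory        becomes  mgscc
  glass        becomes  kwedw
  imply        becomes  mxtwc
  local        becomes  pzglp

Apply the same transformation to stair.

weetv

Shifts by position in ivory: pos 0: i→m (+4), pos 1: v→g (+11), pos 2: o→s (+4), pos 3: r→c (+11) — repeating every 2. The shifts repeat in a cycle of length 2: positions 0,1,… shift by +4, +11, then the pattern repeats.
For stair: s+4=w, t+11=e, a+4=e, i+11=t, r+4=v.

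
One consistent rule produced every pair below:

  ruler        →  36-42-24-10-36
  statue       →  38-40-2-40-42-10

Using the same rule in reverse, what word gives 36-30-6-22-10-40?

Each letter becomes 2×(its alphabet position, a=1..z=26).
Undoing it on 36-30-6-22-10-40: 36→(36−0)÷2=18=r, 30→(30−0)÷2=15=o, 6→(6−0)÷2=3=c, 22→(22−0)÷2=11=k, 10→(10−0)÷2=5=e, 40→(40−0)÷2=20=t.

rocket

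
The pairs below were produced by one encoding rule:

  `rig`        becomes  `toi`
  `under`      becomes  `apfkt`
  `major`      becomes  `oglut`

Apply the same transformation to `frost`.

htuuv

The shift depends on letter class: consonant r→t is +2, but vowel i→o is +6. The rule splits by letter class: vowels +6, consonants +2.
Applying it to frost: f(cons)+2=h, r(cons)+2=t, o(vowel)+6=u, s(cons)+2=u, t(cons)+2=v.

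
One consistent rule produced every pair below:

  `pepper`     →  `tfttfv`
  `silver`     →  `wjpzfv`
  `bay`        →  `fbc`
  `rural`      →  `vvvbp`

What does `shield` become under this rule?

wljfph

The shift depends on letter class: consonant p→t is +4, but vowel e→f is +1. Two shifts are in play — +1 for a/e/i/o/u, +4 for every other letter.
Applying it to shield: s(cons)+4=w, h(cons)+4=l, i(vowel)+1=j, e(vowel)+1=f, l(cons)+4=p, d(cons)+4=h.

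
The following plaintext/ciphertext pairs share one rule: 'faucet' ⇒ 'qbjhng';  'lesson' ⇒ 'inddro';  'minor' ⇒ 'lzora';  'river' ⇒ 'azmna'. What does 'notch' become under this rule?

This is an affine cipher: with a=0,…,z=25, each position x becomes (3x+1) mod 26.
Applying it to notch: n(13)→3·13+1≡14=o; o(14)→3·14+1≡17=r; t(19)→3·19+1≡6=g; c(2)→3·2+1≡7=h; h(7)→3·7+1≡22=w (all mod 26).

orghw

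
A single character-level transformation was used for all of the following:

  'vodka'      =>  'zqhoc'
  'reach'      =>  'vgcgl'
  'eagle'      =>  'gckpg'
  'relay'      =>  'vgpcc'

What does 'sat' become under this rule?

The shift depends on letter class: consonant v→z is +4, but vowel o→q is +2. Vowels shift forward by 2 and consonants shift forward by 4.
For sat: s(cons)+4=w, a(vowel)+2=c, t(cons)+4=x.

wcx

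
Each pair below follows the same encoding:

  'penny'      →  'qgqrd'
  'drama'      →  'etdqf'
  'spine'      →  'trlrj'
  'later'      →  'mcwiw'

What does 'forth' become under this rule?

gquxm

In penny: p→q is +1, e→g is +2, n→q is +3, n→r is +4 — the shift increases by 1 each position. Letter i (0-indexed) is shifted by i+1, so successive shifts are 1, 2, 3, ….
Applying it to forth: f+1=g, o+2=q, r+3=u, t+4=x, h+5=m.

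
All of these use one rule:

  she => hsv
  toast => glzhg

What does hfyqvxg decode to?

subject

Each pair mirrors across the alphabet (s↔h, h↔s, e↔v): positions sum to 25. This is the alphabet-reversal cipher (Atbash): a becomes z, b becomes y, etc.
Undoing it on hfyqvxg: h↔s, f↔u, y↔b, q↔j, v↔e, x↔c, g↔t.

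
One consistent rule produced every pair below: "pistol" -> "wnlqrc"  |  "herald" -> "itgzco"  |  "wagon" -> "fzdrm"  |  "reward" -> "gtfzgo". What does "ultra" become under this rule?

This is an affine cipher: with a=0,…,z=25, each position x becomes (5x+25) mod 26.
On ultra: u(20)→5·20+25≡21=v; l(11)→5·11+25≡2=c; t(19)→5·19+25≡16=q; r(17)→5·17+25≡6=g; a(0)→5·0+25≡25=z (all mod 26).

vcqgz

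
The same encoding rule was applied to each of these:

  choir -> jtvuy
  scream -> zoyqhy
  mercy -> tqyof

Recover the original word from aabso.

tough

Shifts by position in choir: pos 0: c→j (+7), pos 1: h→t (+12), pos 2: o→v (+7), pos 3: i→u (+12) — repeating every 2. A repeating key of period 2 is used — shifts +7, +12 over and over.
Decoding aabso: a−7=t, a−12=o, b−7=u, s−12=g, o−7=h.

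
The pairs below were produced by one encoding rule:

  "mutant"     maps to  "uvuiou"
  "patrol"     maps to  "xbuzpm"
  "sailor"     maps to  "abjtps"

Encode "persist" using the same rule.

A repeating key of period 3 is used — shifts +8, +1, +1 over and over.
Applying it to persist: p+8=x, e+1=f, r+1=s, s+8=a, i+1=j, s+1=t, t+8=b.

xfsajtb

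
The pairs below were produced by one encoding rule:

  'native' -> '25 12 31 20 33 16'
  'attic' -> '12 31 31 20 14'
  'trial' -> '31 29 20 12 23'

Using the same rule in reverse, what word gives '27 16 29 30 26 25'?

n is letter #14 and maps to 25: an offset of 11. The number is (letter's place in the alphabet, a=1) + 11.
Reversing it on 27 16 29 30 26 25: 27→(27−11)÷1=16=p, 16→(16−11)÷1=5=e, 29→(29−11)÷1=18=r, 30→(30−11)÷1=19=s, 26→(26−11)÷1=15=o, 25→(25−11)÷1=14=n.

person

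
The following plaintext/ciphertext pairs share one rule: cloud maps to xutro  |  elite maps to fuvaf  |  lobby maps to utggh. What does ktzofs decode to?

Each letter's alphabet position (a=0..z=25) is mapped through 17·x+15 mod 26 — an affine cipher.
Reversing it on ktzofs: k(10)→23·(10−15)≡15=p; t(19)→23·(19−15)≡14=o; z(25)→23·(25−15)≡22=w; o(14)→23·(14−15)≡3=d; f(5)→23·(5−15)≡4=e; s(18)→23·(18−15)≡17=r (all mod 26).

powder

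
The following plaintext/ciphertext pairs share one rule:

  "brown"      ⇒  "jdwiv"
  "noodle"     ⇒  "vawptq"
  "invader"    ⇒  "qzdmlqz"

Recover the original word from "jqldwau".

The shifts repeat in a cycle of length 2: positions 0,1,… shift by +8, +12, then the pattern repeats.
Reversing it on jqldwau: j−8=b, q−12=e, l−8=d, d−12=r, w−8=o, a−12=o, u−8=m.

bedroom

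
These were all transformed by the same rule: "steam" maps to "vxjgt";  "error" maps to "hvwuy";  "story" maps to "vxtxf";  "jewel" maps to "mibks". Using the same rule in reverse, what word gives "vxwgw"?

strap

In steam: s→v is +3, t→x is +4, e→j is +5, a→g is +6 — the shift increases by 1 each position. Letter i (0-indexed) is shifted by i+3, so successive shifts are 3, 4, 5, ….
Reversing it on vxwgw: v−3=s, x−4=t, w−5=r, g−6=a, w−7=p.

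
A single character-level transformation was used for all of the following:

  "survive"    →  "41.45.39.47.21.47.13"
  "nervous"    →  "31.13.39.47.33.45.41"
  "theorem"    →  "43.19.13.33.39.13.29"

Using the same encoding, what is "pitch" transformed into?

s(#19)→41 and u(#21)→45: differences scale by 2, so n = 2·pos + 3. The formula is n = 2×(alphabet index, a=1) + 3.
On pitch: p=16→35, i=9→21, t=20→43, c=3→9, h=8→19.

35.21.43.9.19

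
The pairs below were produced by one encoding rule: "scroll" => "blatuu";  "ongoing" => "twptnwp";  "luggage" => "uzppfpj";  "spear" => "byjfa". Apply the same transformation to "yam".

The shift depends on letter class: consonant s→b is +9, but vowel o→t is +5. Vowels shift forward by 5 and consonants shift forward by 9.
On yam: y(cons)+9=h, a(vowel)+5=f, m(cons)+9=v.

hfv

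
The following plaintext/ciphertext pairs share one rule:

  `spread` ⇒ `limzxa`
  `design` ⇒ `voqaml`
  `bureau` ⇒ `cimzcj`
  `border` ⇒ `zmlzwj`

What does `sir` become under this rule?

zqa

The word is reversed, then every letter is shifted forward by 8.
On sir: reverse → ris; then shift: r+8=z, i+8=q, s+8=a.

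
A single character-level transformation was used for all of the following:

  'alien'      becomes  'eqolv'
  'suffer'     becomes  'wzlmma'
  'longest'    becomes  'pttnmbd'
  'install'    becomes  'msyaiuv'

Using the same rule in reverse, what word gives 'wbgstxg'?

Letter i (0-indexed) is shifted by i+4, so successive shifts are 4, 5, 6, ….
Undoing it on wbgstxg: w−4=s, b−5=w, g−6=a, s−7=l, t−8=l, x−9=o, g−10=w.

swallow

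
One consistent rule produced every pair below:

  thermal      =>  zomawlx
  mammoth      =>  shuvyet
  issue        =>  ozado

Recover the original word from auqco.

unite

In thermal: t→z is +6, h→o is +7, e→m is +8, r→a is +9 — the shift increases by 1 each position. Letter i (0-indexed) is shifted by i+6, so successive shifts are 6, 7, 8, ….
Undoing it on auqco: a−6=u, u−7=n, q−8=i, c−9=t, o−10=e.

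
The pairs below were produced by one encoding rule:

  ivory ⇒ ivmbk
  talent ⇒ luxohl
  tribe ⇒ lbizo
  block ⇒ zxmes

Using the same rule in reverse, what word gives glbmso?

stroke

i(8)→i(8) and v(21)→v(21) fit y≡5x+20 (mod 26); the inverse of 5 mod 26 is 21. Each letter's alphabet position (a=0..z=25) is mapped through 5·x+20 mod 26 — an affine cipher.
Reversing it on glbmso: g(6)→21·(6−20)≡18=s; l(11)→21·(11−20)≡19=t; b(1)→21·(1−20)≡17=r; m(12)→21·(12−20)≡14=o; s(18)→21·(18−20)≡10=k; o(14)→21·(14−20)≡4=e (all mod 26).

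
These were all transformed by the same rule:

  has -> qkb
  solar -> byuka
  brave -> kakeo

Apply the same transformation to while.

The shift depends on letter class: consonant h→q is +9, but vowel a→k is +10. Two shifts are in play — +10 for a/e/i/o/u, +9 for every other letter.
For while: w(cons)+9=f, h(cons)+9=q, i(vowel)+10=s, l(cons)+9=u, e(vowel)+10=o.

fqsuo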